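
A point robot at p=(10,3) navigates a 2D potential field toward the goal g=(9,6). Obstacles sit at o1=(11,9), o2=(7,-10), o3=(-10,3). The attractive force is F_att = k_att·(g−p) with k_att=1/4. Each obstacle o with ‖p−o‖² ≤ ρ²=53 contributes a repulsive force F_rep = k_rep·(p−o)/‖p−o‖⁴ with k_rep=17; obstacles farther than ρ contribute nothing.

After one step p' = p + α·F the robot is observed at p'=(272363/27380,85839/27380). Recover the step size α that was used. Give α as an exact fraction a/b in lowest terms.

F_att = 1/4·(g−p) = 1/4·(-1,3) = (-0.2500,0.7500)
o1: d²=37 ≤ ρ²=53; F_rep = 17·(-1,-6)/37² = (-0.0124,-0.0745)
o2: d²=178 > ρ²=53 → inactive
o3: d²=400 > ρ²=53 → inactive
F = F_att + ΣF_rep = (-0.2624,0.6755)
Δp = p'−p = (-0.0525,0.1351); α = Δx/Fx = (-1437/27380) / (-1437/5476) = 1/5
check: Δy/Fy = (3699/27380) / (3699/5476) = 1/5 ✓

α = 1/5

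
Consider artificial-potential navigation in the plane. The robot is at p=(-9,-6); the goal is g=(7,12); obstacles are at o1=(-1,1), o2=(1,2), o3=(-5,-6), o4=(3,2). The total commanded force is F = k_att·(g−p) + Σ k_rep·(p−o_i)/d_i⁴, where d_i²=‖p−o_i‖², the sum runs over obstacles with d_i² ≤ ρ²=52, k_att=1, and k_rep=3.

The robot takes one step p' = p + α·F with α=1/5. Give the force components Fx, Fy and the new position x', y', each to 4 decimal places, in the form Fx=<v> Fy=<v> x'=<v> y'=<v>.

Fx=15.9531 Fy=18.0000 x'=-5.8094 y'=-2.4000

F_att = 1·(g−p) = 1·(16,18) = (16.0000,18.0000)
o1: d²=113 > ρ²=52 → inactive
o2: d²=164 > ρ²=52 → inactive
o3: d²=16 ≤ ρ²=52; F_rep = 3·(-4,0)/16² = (-0.0469,0.0000)
o4: d²=208 > ρ²=52 → inactive
F = F_att + ΣF_rep = (15.9531,18.0000)
p' = p + 1/5·F = (-5.8094,-2.4000)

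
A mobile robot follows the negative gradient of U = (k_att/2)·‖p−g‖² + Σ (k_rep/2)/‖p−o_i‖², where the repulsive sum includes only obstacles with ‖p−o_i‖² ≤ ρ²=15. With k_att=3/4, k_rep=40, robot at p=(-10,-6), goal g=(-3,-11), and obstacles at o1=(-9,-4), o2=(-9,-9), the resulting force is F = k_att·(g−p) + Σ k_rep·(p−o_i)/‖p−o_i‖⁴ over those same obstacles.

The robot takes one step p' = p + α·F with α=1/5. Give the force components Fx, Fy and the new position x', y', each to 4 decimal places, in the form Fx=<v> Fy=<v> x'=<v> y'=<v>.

F_att = 3/4·(g−p) = 3/4·(7,-5) = (5.2500,-3.7500)
o1: d²=5 ≤ ρ²=15; F_rep = 40·(-1,-2)/5² = (-1.6000,-3.2000)
o2: d²=10 ≤ ρ²=15; F_rep = 40·(-1,3)/10² = (-0.4000,1.2000)
F = F_att + ΣF_rep = (3.2500,-5.7500)
p' = p + 1/5·F = (-9.3500,-7.1500)

Fx=3.2500 Fy=-5.7500 x'=-9.3500 y'=-7.1500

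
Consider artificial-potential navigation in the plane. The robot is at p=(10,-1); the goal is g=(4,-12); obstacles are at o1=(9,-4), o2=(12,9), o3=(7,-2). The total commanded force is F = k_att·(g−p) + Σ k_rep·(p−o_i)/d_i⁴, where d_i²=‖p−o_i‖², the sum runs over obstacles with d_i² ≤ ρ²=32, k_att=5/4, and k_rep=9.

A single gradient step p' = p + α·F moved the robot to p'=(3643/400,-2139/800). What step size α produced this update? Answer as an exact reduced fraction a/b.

α = 1/8

F_att = 5/4·(g−p) = 5/4·(-6,-11) = (-7.5000,-13.7500)
o1: d²=10 ≤ ρ²=32; F_rep = 9·(1,3)/10² = (0.0900,0.2700)
o2: d²=104 > ρ²=32 → inactive
o3: d²=10 ≤ ρ²=32; F_rep = 9·(3,1)/10² = (0.2700,0.0900)
F = F_att + ΣF_rep = (-7.1400,-13.3900)
Δp = p'−p = (-0.8925,-1.6738); α = Δx/Fx = (-357/400) / (-357/50) = 1/8
check: Δy/Fy = (-1339/800) / (-1339/100) = 1/8 ✓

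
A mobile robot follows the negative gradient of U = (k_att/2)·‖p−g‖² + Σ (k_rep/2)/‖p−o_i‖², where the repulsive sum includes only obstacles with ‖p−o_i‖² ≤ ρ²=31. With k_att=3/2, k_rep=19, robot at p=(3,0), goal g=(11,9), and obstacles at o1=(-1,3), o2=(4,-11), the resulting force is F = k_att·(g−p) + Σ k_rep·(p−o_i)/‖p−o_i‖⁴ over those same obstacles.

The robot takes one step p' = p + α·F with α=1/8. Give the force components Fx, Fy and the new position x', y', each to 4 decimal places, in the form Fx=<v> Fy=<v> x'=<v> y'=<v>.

F_att = 3/2·(g−p) = 3/2·(8,9) = (12.0000,13.5000)
o1: d²=25 ≤ ρ²=31; F_rep = 19·(4,-3)/25² = (0.1216,-0.0912)
o2: d²=122 > ρ²=31 → inactive
F = F_att + ΣF_rep = (12.1216,13.4088)
p' = p + 1/8·F = (4.5152,1.6761)

Fx=12.1216 Fy=13.4088 x'=4.5152 y'=1.6761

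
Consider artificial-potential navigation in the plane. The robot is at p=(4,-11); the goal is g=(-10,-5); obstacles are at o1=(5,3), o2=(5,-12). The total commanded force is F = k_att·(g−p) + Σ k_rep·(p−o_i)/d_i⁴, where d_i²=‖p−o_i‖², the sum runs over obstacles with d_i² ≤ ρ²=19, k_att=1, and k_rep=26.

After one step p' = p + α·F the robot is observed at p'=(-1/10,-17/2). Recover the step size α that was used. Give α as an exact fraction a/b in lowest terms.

F_att = 1·(g−p) = 1·(-14,6) = (-14.0000,6.0000)
o1: d²=197 > ρ²=19 → inactive
o2: d²=2 ≤ ρ²=19; F_rep = 26·(-1,1)/2² = (-6.5000,6.5000)
F = F_att + ΣF_rep = (-20.5000,12.5000)
Δp = p'−p = (-4.1000,2.5000); α = Δx/Fx = (-41/10) / (-41/2) = 1/5
check: Δy/Fy = (5/2) / (25/2) = 1/5 ✓

α = 1/5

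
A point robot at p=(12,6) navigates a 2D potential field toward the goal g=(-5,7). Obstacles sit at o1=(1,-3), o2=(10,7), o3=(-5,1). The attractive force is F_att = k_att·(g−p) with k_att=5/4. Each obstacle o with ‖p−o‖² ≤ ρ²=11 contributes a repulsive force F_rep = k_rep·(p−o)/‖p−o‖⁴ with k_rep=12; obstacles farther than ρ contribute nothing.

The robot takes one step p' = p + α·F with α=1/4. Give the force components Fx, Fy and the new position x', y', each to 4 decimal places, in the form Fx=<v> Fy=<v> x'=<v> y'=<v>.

F_att = 5/4·(g−p) = 5/4·(-17,1) = (-21.2500,1.2500)
o1: d²=202 > ρ²=11 → inactive
o2: d²=5 ≤ ρ²=11; F_rep = 12·(2,-1)/5² = (0.9600,-0.4800)
o3: d²=314 > ρ²=11 → inactive
F = F_att + ΣF_rep = (-20.2900,0.7700)
p' = p + 1/4·F = (6.9275,6.1925)

Fx=-20.2900 Fy=0.7700 x'=6.9275 y'=6.1925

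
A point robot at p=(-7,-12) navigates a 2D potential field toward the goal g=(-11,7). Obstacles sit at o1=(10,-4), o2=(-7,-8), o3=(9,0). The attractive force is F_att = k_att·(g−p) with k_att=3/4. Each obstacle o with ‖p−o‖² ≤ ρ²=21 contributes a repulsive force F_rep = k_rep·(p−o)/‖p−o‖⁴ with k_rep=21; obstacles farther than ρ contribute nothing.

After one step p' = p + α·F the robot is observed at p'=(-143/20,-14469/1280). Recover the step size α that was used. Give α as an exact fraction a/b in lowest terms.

α = 1/20

F_att = 3/4·(g−p) = 3/4·(-4,19) = (-3.0000,14.2500)
o1: d²=353 > ρ²=21 → inactive
o2: d²=16 ≤ ρ²=21; F_rep = 21·(0,-4)/16² = (0.0000,-0.3281)
o3: d²=400 > ρ²=21 → inactive
F = F_att + ΣF_rep = (-3.0000,13.9219)
Δp = p'−p = (-0.1500,0.6961); α = Δx/Fx = (-3/20) / (-3) = 1/20
check: Δy/Fy = (891/1280) / (891/64) = 1/20 ✓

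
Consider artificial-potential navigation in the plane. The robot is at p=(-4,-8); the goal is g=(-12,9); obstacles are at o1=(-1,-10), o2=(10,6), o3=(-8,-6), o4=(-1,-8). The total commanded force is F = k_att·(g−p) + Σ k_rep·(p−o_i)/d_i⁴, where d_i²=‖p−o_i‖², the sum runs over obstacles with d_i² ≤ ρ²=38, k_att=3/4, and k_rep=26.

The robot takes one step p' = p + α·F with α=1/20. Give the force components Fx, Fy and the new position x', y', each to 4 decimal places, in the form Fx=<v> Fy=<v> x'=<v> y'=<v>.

F_att = 3/4·(g−p) = 3/4·(-8,17) = (-6.0000,12.7500)
o1: d²=13 ≤ ρ²=38; F_rep = 26·(-3,2)/13² = (-0.4615,0.3077)
o2: d²=392 > ρ²=38 → inactive
o3: d²=20 ≤ ρ²=38; F_rep = 26·(4,-2)/20² = (0.2600,-0.1300)
o4: d²=9 ≤ ρ²=38; F_rep = 26·(-3,0)/9² = (-0.9630,0.0000)
F = F_att + ΣF_rep = (-7.1645,12.9277)
p' = p + 1/20·F = (-4.3582,-7.3536)

Fx=-7.1645 Fy=12.9277 x'=-4.3582 y'=-7.3536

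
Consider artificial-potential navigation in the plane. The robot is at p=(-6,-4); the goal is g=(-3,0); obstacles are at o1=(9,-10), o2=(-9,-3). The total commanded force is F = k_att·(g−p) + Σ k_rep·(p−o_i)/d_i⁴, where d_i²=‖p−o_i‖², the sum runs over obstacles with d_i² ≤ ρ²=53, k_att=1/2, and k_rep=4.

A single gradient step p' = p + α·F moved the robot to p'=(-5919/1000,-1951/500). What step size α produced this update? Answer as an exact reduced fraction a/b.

F_att = 1/2·(g−p) = 1/2·(3,4) = (1.5000,2.0000)
o1: d²=261 > ρ²=53 → inactive
o2: d²=10 ≤ ρ²=53; F_rep = 4·(3,-1)/10² = (0.1200,-0.0400)
F = F_att + ΣF_rep = (1.6200,1.9600)
Δp = p'−p = (0.0810,0.0980); α = Δx/Fx = (81/1000) / (81/50) = 1/20
check: Δy/Fy = (49/500) / (49/25) = 1/20 ✓

α = 1/20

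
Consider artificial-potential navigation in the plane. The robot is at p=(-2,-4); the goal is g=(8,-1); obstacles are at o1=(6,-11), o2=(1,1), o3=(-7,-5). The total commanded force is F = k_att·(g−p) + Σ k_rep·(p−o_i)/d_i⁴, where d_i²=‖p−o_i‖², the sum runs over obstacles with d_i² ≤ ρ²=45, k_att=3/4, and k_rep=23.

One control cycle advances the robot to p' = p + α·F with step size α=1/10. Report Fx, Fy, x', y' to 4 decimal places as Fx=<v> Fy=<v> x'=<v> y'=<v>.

Fx=7.6104 Fy=2.1845 x'=-1.2390 y'=-3.7815

F_att = 3/4·(g−p) = 3/4·(10,3) = (7.5000,2.2500)
o1: d²=113 > ρ²=45 → inactive
o2: d²=34 ≤ ρ²=45; F_rep = 23·(-3,-5)/34² = (-0.0597,-0.0995)
o3: d²=26 ≤ ρ²=45; F_rep = 23·(5,1)/26² = (0.1701,0.0340)
F = F_att + ΣF_rep = (7.6104,2.1845)
p' = p + 1/10·F = (-1.2390,-3.7815)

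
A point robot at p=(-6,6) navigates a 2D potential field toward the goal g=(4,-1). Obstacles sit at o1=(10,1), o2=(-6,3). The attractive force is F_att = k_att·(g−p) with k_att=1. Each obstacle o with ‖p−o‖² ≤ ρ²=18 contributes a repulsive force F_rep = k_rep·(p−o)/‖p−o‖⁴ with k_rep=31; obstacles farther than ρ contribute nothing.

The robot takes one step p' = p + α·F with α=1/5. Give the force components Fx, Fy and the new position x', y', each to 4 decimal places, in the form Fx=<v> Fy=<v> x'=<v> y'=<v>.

F_att = 1·(g−p) = 1·(10,-7) = (10.0000,-7.0000)
o1: d²=281 > ρ²=18 → inactive
o2: d²=9 ≤ ρ²=18; F_rep = 31·(0,3)/9² = (0.0000,1.1481)
F = F_att + ΣF_rep = (10.0000,-5.8519)
p' = p + 1/5·F = (-4.0000,4.8296)

Fx=10.0000 Fy=-5.8519 x'=-4.0000 y'=4.8296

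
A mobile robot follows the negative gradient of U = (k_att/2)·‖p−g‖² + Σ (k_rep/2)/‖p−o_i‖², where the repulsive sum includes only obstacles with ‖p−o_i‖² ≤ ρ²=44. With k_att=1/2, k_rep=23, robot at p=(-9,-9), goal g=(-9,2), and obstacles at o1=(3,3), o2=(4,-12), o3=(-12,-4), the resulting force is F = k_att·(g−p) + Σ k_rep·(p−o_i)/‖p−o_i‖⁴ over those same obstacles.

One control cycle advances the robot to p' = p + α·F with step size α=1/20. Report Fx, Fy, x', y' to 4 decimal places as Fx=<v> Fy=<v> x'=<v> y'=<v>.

F_att = 1/2·(g−p) = 1/2·(0,11) = (0.0000,5.5000)
o1: d²=288 > ρ²=44 → inactive
o2: d²=178 > ρ²=44 → inactive
o3: d²=34 ≤ ρ²=44; F_rep = 23·(3,-5)/34² = (0.0597,-0.0995)
F = F_att + ΣF_rep = (0.0597,5.4005)
p' = p + 1/20·F = (-8.9970,-8.7300)

Fx=0.0597 Fy=5.4005 x'=-8.9970 y'=-8.7300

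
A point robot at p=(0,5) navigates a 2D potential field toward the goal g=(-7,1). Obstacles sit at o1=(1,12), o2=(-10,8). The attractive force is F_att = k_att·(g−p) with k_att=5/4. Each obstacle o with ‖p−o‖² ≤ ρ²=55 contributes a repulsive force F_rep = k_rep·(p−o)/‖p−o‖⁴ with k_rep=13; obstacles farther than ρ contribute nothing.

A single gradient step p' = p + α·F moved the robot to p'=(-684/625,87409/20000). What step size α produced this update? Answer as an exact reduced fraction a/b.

α = 1/8

F_att = 5/4·(g−p) = 5/4·(-7,-4) = (-8.7500,-5.0000)
o1: d²=50 ≤ ρ²=55; F_rep = 13·(-1,-7)/50² = (-0.0052,-0.0364)
o2: d²=109 > ρ²=55 → inactive
F = F_att + ΣF_rep = (-8.7552,-5.0364)
Δp = p'−p = (-1.0944,-0.6296); α = Δx/Fx = (-684/625) / (-5472/625) = 1/8
check: Δy/Fy = (-12591/20000) / (-12591/2500) = 1/8 ✓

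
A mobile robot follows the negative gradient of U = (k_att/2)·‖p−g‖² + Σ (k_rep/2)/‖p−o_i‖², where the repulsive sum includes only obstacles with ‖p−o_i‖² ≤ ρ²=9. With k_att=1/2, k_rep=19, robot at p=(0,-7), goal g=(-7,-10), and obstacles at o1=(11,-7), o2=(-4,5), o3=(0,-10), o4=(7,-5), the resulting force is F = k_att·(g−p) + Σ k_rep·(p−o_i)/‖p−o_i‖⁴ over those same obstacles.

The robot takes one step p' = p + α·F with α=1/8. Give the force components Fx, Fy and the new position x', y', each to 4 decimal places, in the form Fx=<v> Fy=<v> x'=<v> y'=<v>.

Fx=-3.5000 Fy=-0.7963 x'=-0.4375 y'=-7.0995

F_att = 1/2·(g−p) = 1/2·(-7,-3) = (-3.5000,-1.5000)
o1: d²=121 > ρ²=9 → inactive
o2: d²=160 > ρ²=9 → inactive
o3: d²=9 ≤ ρ²=9; F_rep = 19·(0,3)/9² = (0.0000,0.7037)
o4: d²=53 > ρ²=9 → inactive
F = F_att + ΣF_rep = (-3.5000,-0.7963)
p' = p + 1/8·F = (-0.4375,-7.0995)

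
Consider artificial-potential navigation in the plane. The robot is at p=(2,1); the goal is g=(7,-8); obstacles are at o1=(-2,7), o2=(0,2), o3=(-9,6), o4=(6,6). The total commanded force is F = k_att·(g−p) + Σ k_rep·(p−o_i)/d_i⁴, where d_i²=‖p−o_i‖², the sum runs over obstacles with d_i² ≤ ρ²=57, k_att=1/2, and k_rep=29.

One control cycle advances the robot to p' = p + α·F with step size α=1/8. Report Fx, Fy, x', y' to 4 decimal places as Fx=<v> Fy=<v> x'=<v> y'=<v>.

F_att = 1/2·(g−p) = 1/2·(5,-9) = (2.5000,-4.5000)
o1: d²=52 ≤ ρ²=57; F_rep = 29·(4,-6)/52² = (0.0429,-0.0643)
o2: d²=5 ≤ ρ²=57; F_rep = 29·(2,-1)/5² = (2.3200,-1.1600)
o3: d²=146 > ρ²=57 → inactive
o4: d²=41 ≤ ρ²=57; F_rep = 29·(-4,-5)/41² = (-0.0690,-0.0863)
F = F_att + ΣF_rep = (4.7939,-5.8106)
p' = p + 1/8·F = (2.5992,0.2737)

Fx=4.7939 Fy=-5.8106 x'=2.5992 y'=0.2737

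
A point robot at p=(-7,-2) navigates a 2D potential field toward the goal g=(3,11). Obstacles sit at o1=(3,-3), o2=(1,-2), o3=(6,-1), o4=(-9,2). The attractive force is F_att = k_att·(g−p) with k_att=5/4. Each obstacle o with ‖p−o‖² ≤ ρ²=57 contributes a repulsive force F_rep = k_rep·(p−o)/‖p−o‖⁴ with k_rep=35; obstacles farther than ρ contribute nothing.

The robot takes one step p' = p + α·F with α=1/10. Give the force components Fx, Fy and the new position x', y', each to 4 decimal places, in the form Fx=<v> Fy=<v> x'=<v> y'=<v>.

F_att = 5/4·(g−p) = 5/4·(10,13) = (12.5000,16.2500)
o1: d²=101 > ρ²=57 → inactive
o2: d²=64 > ρ²=57 → inactive
o3: d²=170 > ρ²=57 → inactive
o4: d²=20 ≤ ρ²=57; F_rep = 35·(2,-4)/20² = (0.1750,-0.3500)
F = F_att + ΣF_rep = (12.6750,15.9000)
p' = p + 1/10·F = (-5.7325,-0.4100)

Fx=12.6750 Fy=15.9000 x'=-5.7325 y'=-0.4100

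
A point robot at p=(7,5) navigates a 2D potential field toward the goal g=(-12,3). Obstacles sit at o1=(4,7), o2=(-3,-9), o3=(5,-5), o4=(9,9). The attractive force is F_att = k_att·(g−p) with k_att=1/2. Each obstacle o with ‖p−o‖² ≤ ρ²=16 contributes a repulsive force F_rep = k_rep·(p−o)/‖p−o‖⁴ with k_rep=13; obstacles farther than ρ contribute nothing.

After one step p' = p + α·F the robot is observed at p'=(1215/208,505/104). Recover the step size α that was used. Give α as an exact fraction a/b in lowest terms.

F_att = 1/2·(g−p) = 1/2·(-19,-2) = (-9.5000,-1.0000)
o1: d²=13 ≤ ρ²=16; F_rep = 13·(3,-2)/13² = (0.2308,-0.1538)
o2: d²=296 > ρ²=16 → inactive
o3: d²=104 > ρ²=16 → inactive
o4: d²=20 > ρ²=16 → inactive
F = F_att + ΣF_rep = (-9.2692,-1.1538)
Δp = p'−p = (-1.1587,-0.1442); α = Δx/Fx = (-241/208) / (-241/26) = 1/8
check: Δy/Fy = (-15/104) / (-15/13) = 1/8 ✓

α = 1/8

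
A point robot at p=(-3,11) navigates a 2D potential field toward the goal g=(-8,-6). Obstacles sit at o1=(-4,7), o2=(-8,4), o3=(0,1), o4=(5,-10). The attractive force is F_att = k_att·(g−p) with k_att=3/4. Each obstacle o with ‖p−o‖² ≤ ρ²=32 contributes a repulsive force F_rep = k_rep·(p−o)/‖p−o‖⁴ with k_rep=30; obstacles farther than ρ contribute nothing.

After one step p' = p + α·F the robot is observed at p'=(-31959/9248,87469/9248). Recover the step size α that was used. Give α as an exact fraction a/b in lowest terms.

F_att = 3/4·(g−p) = 3/4·(-5,-17) = (-3.7500,-12.7500)
o1: d²=17 ≤ ρ²=32; F_rep = 30·(1,4)/17² = (0.1038,0.4152)
o2: d²=74 > ρ²=32 → inactive
o3: d²=109 > ρ²=32 → inactive
o4: d²=505 > ρ²=32 → inactive
F = F_att + ΣF_rep = (-3.6462,-12.3348)
Δp = p'−p = (-0.4558,-1.5418); α = Δx/Fx = (-4215/9248) / (-4215/1156) = 1/8
check: Δy/Fy = (-14259/9248) / (-14259/1156) = 1/8 ✓

α = 1/8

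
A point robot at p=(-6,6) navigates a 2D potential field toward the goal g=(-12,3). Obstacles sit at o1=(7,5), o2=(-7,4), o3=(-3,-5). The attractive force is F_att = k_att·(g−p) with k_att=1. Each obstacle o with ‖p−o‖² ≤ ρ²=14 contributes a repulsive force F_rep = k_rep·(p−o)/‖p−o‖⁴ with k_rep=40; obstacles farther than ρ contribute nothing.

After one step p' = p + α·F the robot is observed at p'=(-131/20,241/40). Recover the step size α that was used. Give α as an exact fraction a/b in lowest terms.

F_att = 1·(g−p) = 1·(-6,-3) = (-6.0000,-3.0000)
o1: d²=170 > ρ²=14 → inactive
o2: d²=5 ≤ ρ²=14; F_rep = 40·(1,2)/5² = (1.6000,3.2000)
o3: d²=130 > ρ²=14 → inactive
F = F_att + ΣF_rep = (-4.4000,0.2000)
Δp = p'−p = (-0.5500,0.0250); α = Δx/Fx = (-11/20) / (-22/5) = 1/8
check: Δy/Fy = (1/40) / (1/5) = 1/8 ✓

α = 1/8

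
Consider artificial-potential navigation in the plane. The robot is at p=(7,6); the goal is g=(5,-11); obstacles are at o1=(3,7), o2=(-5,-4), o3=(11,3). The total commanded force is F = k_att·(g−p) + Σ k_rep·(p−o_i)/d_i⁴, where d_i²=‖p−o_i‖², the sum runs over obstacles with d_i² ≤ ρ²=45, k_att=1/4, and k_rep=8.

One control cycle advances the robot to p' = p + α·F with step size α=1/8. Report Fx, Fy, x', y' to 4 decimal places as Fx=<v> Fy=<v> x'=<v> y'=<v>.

F_att = 1/4·(g−p) = 1/4·(-2,-17) = (-0.5000,-4.2500)
o1: d²=17 ≤ ρ²=45; F_rep = 8·(4,-1)/17² = (0.1107,-0.0277)
o2: d²=244 > ρ²=45 → inactive
o3: d²=25 ≤ ρ²=45; F_rep = 8·(-4,3)/25² = (-0.0512,0.0384)
F = F_att + ΣF_rep = (-0.4405,-4.2393)
p' = p + 1/8·F = (6.9449,5.4701)

Fx=-0.4405 Fy=-4.2393 x'=6.9449 y'=5.4701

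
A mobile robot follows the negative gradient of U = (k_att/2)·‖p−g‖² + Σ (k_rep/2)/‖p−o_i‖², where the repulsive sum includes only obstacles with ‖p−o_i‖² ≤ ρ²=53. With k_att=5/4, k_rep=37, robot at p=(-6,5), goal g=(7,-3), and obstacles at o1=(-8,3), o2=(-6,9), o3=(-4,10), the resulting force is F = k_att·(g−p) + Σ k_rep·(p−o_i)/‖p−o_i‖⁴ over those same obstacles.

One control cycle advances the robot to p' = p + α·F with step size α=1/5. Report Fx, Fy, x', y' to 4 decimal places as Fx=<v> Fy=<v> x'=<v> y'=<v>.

F_att = 5/4·(g−p) = 5/4·(13,-8) = (16.2500,-10.0000)
o1: d²=8 ≤ ρ²=53; F_rep = 37·(2,2)/8² = (1.1562,1.1562)
o2: d²=16 ≤ ρ²=53; F_rep = 37·(0,-4)/16² = (0.0000,-0.5781)
o3: d²=29 ≤ ρ²=53; F_rep = 37·(-2,-5)/29² = (-0.0880,-0.2200)
F = F_att + ΣF_rep = (17.3183,-9.6419)
p' = p + 1/5·F = (-2.5363,3.0716)

Fx=17.3183 Fy=-9.6419 x'=-2.5363 y'=3.0716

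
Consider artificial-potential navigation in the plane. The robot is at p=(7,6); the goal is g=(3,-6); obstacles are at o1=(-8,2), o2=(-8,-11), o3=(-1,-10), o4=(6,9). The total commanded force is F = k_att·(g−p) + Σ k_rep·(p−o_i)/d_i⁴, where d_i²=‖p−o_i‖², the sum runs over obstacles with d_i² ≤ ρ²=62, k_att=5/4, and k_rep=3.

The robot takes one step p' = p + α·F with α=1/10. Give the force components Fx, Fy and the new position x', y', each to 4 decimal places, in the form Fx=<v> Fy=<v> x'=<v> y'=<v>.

F_att = 5/4·(g−p) = 5/4·(-4,-12) = (-5.0000,-15.0000)
o1: d²=241 > ρ²=62 → inactive
o2: d²=514 > ρ²=62 → inactive
o3: d²=320 > ρ²=62 → inactive
o4: d²=10 ≤ ρ²=62; F_rep = 3·(1,-3)/10² = (0.0300,-0.0900)
F = F_att + ΣF_rep = (-4.9700,-15.0900)
p' = p + 1/10·F = (6.5030,4.4910)

Fx=-4.9700 Fy=-15.0900 x'=6.5030 y'=4.4910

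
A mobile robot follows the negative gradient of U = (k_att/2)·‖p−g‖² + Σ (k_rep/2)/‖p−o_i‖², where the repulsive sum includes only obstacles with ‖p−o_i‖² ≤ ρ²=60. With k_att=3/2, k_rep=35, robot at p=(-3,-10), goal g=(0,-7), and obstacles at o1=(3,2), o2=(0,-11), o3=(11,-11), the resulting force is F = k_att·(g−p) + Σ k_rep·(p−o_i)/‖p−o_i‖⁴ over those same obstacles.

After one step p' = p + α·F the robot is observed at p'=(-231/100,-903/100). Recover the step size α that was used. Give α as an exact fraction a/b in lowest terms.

F_att = 3/2·(g−p) = 3/2·(3,3) = (4.5000,4.5000)
o1: d²=180 > ρ²=60 → inactive
o2: d²=10 ≤ ρ²=60; F_rep = 35·(-3,1)/10² = (-1.0500,0.3500)
o3: d²=197 > ρ²=60 → inactive
F = F_att + ΣF_rep = (3.4500,4.8500)
Δp = p'−p = (0.6900,0.9700); α = Δx/Fx = (69/100) / (69/20) = 1/5
check: Δy/Fy = (97/100) / (97/20) = 1/5 ✓

α = 1/5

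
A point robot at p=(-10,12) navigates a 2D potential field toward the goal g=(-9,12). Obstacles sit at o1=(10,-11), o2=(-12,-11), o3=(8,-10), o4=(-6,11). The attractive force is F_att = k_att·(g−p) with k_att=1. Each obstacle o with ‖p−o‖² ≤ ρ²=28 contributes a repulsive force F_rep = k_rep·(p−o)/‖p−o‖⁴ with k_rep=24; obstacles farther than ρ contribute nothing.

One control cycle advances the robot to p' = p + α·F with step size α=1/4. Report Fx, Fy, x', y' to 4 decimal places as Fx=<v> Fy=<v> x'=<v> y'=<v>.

F_att = 1·(g−p) = 1·(1,0) = (1.0000,0.0000)
o1: d²=929 > ρ²=28 → inactive
o2: d²=533 > ρ²=28 → inactive
o3: d²=808 > ρ²=28 → inactive
o4: d²=17 ≤ ρ²=28; F_rep = 24·(-4,1)/17² = (-0.3322,0.0830)
F = F_att + ΣF_rep = (0.6678,0.0830)
p' = p + 1/4·F = (-9.8330,12.0208)

Fx=0.6678 Fy=0.0830 x'=-9.8330 y'=12.0208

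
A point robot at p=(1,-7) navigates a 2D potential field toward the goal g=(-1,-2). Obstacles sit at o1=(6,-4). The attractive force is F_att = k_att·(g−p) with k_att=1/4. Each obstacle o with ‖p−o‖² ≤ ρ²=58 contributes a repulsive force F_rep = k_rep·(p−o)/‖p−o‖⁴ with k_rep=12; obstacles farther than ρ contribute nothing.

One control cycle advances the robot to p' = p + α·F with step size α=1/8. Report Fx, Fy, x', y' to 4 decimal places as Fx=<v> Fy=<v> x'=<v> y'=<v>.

Fx=-0.5519 Fy=1.2189 x'=0.9310 y'=-6.8476

F_att = 1/4·(g−p) = 1/4·(-2,5) = (-0.5000,1.2500)
o1: d²=34 ≤ ρ²=58; F_rep = 12·(-5,-3)/34² = (-0.0519,-0.0311)
F = F_att + ΣF_rep = (-0.5519,1.2189)
p' = p + 1/8·F = (0.9310,-6.8476)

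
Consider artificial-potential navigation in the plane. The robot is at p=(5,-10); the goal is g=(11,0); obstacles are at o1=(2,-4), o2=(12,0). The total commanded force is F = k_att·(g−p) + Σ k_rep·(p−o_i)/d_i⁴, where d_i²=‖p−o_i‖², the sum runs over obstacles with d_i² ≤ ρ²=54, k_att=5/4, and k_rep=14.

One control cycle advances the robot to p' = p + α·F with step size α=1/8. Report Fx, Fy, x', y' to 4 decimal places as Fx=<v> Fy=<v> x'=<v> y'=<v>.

F_att = 5/4·(g−p) = 5/4·(6,10) = (7.5000,12.5000)
o1: d²=45 ≤ ρ²=54; F_rep = 14·(3,-6)/45² = (0.0207,-0.0415)
o2: d²=149 > ρ²=54 → inactive
F = F_att + ΣF_rep = (7.5207,12.4585)
p' = p + 1/8·F = (5.9401,-8.4427)

Fx=7.5207 Fy=12.4585 x'=5.9401 y'=-8.4427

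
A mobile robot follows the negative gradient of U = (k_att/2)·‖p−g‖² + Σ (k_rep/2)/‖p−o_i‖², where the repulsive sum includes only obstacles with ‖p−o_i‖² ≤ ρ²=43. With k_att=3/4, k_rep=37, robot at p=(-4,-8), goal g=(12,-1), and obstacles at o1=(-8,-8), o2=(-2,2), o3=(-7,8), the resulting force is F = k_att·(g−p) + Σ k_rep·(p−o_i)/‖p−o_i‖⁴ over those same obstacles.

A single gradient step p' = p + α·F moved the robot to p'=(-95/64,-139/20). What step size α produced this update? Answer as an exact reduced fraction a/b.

α = 1/5

F_att = 3/4·(g−p) = 3/4·(16,7) = (12.0000,5.2500)
o1: d²=16 ≤ ρ²=43; F_rep = 37·(4,0)/16² = (0.5781,0.0000)
o2: d²=104 > ρ²=43 → inactive
o3: d²=265 > ρ²=43 → inactive
F = F_att + ΣF_rep = (12.5781,5.2500)
Δp = p'−p = (2.5156,1.0500); α = Δx/Fx = (161/64) / (805/64) = 1/5
check: Δy/Fy = (21/20) / (21/4) = 1/5 ✓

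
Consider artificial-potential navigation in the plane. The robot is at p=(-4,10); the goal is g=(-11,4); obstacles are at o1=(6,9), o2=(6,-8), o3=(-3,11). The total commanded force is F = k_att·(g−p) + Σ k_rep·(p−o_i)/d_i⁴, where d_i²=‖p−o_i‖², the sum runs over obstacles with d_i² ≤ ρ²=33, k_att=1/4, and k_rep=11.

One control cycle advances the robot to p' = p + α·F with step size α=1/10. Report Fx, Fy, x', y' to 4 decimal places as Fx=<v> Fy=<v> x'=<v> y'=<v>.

F_att = 1/4·(g−p) = 1/4·(-7,-6) = (-1.7500,-1.5000)
o1: d²=101 > ρ²=33 → inactive
o2: d²=424 > ρ²=33 → inactive
o3: d²=2 ≤ ρ²=33; F_rep = 11·(-1,-1)/2² = (-2.7500,-2.7500)
F = F_att + ΣF_rep = (-4.5000,-4.2500)
p' = p + 1/10·F = (-4.4500,9.5750)

Fx=-4.5000 Fy=-4.2500 x'=-4.4500 y'=9.5750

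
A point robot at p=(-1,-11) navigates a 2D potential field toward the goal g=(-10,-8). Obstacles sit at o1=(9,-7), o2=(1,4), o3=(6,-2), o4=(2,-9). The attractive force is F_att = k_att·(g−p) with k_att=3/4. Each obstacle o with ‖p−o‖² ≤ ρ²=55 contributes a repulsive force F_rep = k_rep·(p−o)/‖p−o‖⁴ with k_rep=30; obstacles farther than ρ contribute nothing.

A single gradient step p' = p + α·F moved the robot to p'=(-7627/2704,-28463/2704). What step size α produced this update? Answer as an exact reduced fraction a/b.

α = 1/4

F_att = 3/4·(g−p) = 3/4·(-9,3) = (-6.7500,2.2500)
o1: d²=116 > ρ²=55 → inactive
o2: d²=229 > ρ²=55 → inactive
o3: d²=130 > ρ²=55 → inactive
o4: d²=13 ≤ ρ²=55; F_rep = 30·(-3,-2)/13² = (-0.5325,-0.3550)
F = F_att + ΣF_rep = (-7.2825,1.8950)
Δp = p'−p = (-1.8206,0.4737); α = Δx/Fx = (-4923/2704) / (-4923/676) = 1/4
check: Δy/Fy = (1281/2704) / (1281/676) = 1/4 ✓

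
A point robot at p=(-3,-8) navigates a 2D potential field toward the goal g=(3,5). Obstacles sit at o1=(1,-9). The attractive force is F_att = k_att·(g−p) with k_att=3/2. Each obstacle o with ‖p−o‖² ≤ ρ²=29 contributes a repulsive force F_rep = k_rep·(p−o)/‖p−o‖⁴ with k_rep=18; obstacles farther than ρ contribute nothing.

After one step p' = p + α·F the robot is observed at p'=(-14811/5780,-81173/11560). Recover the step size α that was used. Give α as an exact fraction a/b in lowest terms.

α = 1/20

F_att = 3/2·(g−p) = 3/2·(6,13) = (9.0000,19.5000)
o1: d²=17 ≤ ρ²=29; F_rep = 18·(-4,1)/17² = (-0.2491,0.0623)
F = F_att + ΣF_rep = (8.7509,19.5623)
Δp = p'−p = (0.4375,0.9781); α = Δx/Fx = (2529/5780) / (2529/289) = 1/20
check: Δy/Fy = (11307/11560) / (11307/578) = 1/20 ✓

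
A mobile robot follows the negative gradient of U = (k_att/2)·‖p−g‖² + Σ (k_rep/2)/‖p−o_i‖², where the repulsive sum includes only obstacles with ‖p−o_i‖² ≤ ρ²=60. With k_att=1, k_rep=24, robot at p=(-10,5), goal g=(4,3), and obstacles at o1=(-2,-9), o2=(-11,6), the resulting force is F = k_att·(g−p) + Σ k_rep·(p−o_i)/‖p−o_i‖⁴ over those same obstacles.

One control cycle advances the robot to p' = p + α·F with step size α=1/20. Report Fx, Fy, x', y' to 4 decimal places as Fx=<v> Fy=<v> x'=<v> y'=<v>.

Fx=20.0000 Fy=-8.0000 x'=-9.0000 y'=4.6000

F_att = 1·(g−p) = 1·(14,-2) = (14.0000,-2.0000)
o1: d²=260 > ρ²=60 → inactive
o2: d²=2 ≤ ρ²=60; F_rep = 24·(1,-1)/2² = (6.0000,-6.0000)
F = F_att + ΣF_rep = (20.0000,-8.0000)
p' = p + 1/20·F = (-9.0000,4.6000)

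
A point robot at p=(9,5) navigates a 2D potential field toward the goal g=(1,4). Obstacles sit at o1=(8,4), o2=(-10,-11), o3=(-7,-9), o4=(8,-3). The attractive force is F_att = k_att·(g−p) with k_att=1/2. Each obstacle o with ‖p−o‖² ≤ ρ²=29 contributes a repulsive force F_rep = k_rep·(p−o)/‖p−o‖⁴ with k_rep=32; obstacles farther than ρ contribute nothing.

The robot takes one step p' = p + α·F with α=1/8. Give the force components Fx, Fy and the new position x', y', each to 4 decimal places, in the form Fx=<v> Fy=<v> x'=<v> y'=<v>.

Fx=4.0000 Fy=7.5000 x'=9.5000 y'=5.9375

F_att = 1/2·(g−p) = 1/2·(-8,-1) = (-4.0000,-0.5000)
o1: d²=2 ≤ ρ²=29; F_rep = 32·(1,1)/2² = (8.0000,8.0000)
o2: d²=617 > ρ²=29 → inactive
o3: d²=452 > ρ²=29 → inactive
o4: d²=65 > ρ²=29 → inactive
F = F_att + ΣF_rep = (4.0000,7.5000)
p' = p + 1/8·F = (9.5000,5.9375)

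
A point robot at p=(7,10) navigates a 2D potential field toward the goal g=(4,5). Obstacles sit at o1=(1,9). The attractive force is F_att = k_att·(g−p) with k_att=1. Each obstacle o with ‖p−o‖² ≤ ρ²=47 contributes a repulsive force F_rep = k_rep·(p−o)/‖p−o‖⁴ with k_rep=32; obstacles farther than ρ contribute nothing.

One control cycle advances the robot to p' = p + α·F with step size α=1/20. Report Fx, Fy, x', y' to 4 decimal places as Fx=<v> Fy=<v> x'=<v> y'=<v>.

Fx=-2.8598 Fy=-4.9766 x'=6.8570 y'=9.7512

F_att = 1·(g−p) = 1·(-3,-5) = (-3.0000,-5.0000)
o1: d²=37 ≤ ρ²=47; F_rep = 32·(6,1)/37² = (0.1402,0.0234)
F = F_att + ΣF_rep = (-2.8598,-4.9766)
p' = p + 1/20·F = (6.8570,9.7512)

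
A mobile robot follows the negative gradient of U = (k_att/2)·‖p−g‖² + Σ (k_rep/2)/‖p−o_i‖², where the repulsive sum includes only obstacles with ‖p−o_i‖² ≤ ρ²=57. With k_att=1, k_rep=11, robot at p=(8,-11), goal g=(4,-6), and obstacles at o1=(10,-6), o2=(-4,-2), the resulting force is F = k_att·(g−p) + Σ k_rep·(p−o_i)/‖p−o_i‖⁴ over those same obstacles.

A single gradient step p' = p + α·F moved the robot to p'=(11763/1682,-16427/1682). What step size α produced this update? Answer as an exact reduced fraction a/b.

F_att = 1·(g−p) = 1·(-4,5) = (-4.0000,5.0000)
o1: d²=29 ≤ ρ²=57; F_rep = 11·(-2,-5)/29² = (-0.0262,-0.0654)
o2: d²=225 > ρ²=57 → inactive
F = F_att + ΣF_rep = (-4.0262,4.9346)
Δp = p'−p = (-1.0065,1.2337); α = Δx/Fx = (-1693/1682) / (-3386/841) = 1/4
check: Δy/Fy = (2075/1682) / (4150/841) = 1/4 ✓

α = 1/4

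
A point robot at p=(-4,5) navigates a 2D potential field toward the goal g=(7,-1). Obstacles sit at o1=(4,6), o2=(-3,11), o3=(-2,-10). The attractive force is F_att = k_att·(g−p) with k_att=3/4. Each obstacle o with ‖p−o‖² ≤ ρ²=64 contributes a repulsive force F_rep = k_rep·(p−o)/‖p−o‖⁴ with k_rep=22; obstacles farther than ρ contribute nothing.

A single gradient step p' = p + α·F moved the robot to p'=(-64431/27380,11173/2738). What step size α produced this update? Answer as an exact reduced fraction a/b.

F_att = 3/4·(g−p) = 3/4·(11,-6) = (8.2500,-4.5000)
o1: d²=65 > ρ²=64 → inactive
o2: d²=37 ≤ ρ²=64; F_rep = 22·(-1,-6)/37² = (-0.0161,-0.0964)
o3: d²=229 > ρ²=64 → inactive
F = F_att + ΣF_rep = (8.2339,-4.5964)
Δp = p'−p = (1.6468,-0.9193); α = Δx/Fx = (45089/27380) / (45089/5476) = 1/5
check: Δy/Fy = (-2517/2738) / (-12585/2738) = 1/5 ✓

α = 1/5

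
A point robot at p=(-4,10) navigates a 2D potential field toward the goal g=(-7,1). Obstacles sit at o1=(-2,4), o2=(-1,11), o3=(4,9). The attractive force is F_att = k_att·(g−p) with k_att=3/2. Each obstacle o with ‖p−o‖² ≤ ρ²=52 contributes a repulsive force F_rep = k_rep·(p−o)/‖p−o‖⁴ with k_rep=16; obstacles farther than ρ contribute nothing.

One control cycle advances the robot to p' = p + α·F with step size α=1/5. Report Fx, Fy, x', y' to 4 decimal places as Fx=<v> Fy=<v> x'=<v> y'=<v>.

Fx=-5.0000 Fy=-13.6000 x'=-5.0000 y'=7.2800

F_att = 3/2·(g−p) = 3/2·(-3,-9) = (-4.5000,-13.5000)
o1: d²=40 ≤ ρ²=52; F_rep = 16·(-2,6)/40² = (-0.0200,0.0600)
o2: d²=10 ≤ ρ²=52; F_rep = 16·(-3,-1)/10² = (-0.4800,-0.1600)
o3: d²=65 > ρ²=52 → inactive
F = F_att + ΣF_rep = (-5.0000,-13.6000)
p' = p + 1/5·F = (-5.0000,7.2800)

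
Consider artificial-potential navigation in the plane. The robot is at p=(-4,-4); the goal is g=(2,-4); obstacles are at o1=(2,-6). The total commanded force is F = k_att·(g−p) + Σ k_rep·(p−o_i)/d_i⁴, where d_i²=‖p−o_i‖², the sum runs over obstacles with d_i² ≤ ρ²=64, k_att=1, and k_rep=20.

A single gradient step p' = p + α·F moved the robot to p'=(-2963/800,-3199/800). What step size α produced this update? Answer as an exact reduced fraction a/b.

F_att = 1·(g−p) = 1·(6,0) = (6.0000,0.0000)
o1: d²=40 ≤ ρ²=64; F_rep = 20·(-6,2)/40² = (-0.0750,0.0250)
F = F_att + ΣF_rep = (5.9250,0.0250)
Δp = p'−p = (0.2963,0.0013); α = Δx/Fx = (237/800) / (237/40) = 1/20
check: Δy/Fy = (1/800) / (1/40) = 1/20 ✓

α = 1/20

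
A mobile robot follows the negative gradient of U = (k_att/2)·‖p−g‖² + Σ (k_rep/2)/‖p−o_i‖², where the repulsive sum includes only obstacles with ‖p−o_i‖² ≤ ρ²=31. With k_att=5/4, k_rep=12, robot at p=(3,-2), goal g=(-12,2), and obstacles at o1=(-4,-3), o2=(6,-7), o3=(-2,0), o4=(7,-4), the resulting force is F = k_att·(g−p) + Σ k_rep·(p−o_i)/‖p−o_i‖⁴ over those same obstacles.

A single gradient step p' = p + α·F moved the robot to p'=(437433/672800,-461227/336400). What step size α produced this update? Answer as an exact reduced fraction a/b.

F_att = 5/4·(g−p) = 5/4·(-15,4) = (-18.7500,5.0000)
o1: d²=50 > ρ²=31 → inactive
o2: d²=34 > ρ²=31 → inactive
o3: d²=29 ≤ ρ²=31; F_rep = 12·(5,-2)/29² = (0.0713,-0.0285)
o4: d²=20 ≤ ρ²=31; F_rep = 12·(-4,2)/20² = (-0.1200,0.0600)
F = F_att + ΣF_rep = (-18.7987,5.0315)
Δp = p'−p = (-2.3498,0.6289); α = Δx/Fx = (-1580967/672800) / (-1580967/84100) = 1/8
check: Δy/Fy = (211573/336400) / (211573/42050) = 1/8 ✓

α = 1/8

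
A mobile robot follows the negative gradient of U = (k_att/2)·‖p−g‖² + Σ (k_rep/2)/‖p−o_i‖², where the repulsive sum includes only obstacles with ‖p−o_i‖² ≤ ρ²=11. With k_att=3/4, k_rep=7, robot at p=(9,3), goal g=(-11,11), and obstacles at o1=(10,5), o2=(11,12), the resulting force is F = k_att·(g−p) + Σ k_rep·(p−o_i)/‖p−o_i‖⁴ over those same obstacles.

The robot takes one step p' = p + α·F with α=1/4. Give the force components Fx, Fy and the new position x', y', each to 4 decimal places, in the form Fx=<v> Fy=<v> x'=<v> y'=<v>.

Fx=-15.2800 Fy=5.4400 x'=5.1800 y'=4.3600

F_att = 3/4·(g−p) = 3/4·(-20,8) = (-15.0000,6.0000)
o1: d²=5 ≤ ρ²=11; F_rep = 7·(-1,-2)/5² = (-0.2800,-0.5600)
o2: d²=85 > ρ²=11 → inactive
F = F_att + ΣF_rep = (-15.2800,5.4400)
p' = p + 1/4·F = (5.1800,4.3600)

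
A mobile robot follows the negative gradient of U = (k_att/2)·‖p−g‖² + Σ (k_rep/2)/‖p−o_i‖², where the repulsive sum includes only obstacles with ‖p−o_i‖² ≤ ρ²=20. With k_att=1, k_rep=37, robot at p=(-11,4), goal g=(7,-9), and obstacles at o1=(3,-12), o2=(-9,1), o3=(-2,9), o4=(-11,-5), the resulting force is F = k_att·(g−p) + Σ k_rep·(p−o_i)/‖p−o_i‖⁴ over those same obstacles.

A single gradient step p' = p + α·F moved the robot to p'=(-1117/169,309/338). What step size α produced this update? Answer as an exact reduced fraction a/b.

α = 1/4

F_att = 1·(g−p) = 1·(18,-13) = (18.0000,-13.0000)
o1: d²=452 > ρ²=20 → inactive
o2: d²=13 ≤ ρ²=20; F_rep = 37·(-2,3)/13² = (-0.4379,0.6568)
o3: d²=106 > ρ²=20 → inactive
o4: d²=81 > ρ²=20 → inactive
F = F_att + ΣF_rep = (17.5621,-12.3432)
Δp = p'−p = (4.3905,-3.0858); α = Δx/Fx = (742/169) / (2968/169) = 1/4
check: Δy/Fy = (-1043/338) / (-2086/169) = 1/4 ✓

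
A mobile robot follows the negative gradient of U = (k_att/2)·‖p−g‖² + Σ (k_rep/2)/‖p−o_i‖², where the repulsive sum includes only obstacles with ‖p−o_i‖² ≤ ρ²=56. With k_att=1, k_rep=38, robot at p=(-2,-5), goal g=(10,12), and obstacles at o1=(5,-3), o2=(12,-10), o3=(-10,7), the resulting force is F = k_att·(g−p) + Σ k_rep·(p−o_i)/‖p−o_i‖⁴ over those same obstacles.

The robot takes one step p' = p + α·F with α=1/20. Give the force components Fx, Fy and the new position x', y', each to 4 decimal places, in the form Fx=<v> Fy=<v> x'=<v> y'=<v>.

F_att = 1·(g−p) = 1·(12,17) = (12.0000,17.0000)
o1: d²=53 ≤ ρ²=56; F_rep = 38·(-7,-2)/53² = (-0.0947,-0.0271)
o2: d²=221 > ρ²=56 → inactive
o3: d²=208 > ρ²=56 → inactive
F = F_att + ΣF_rep = (11.9053,16.9729)
p' = p + 1/20·F = (-1.4047,-4.1514)

Fx=11.9053 Fy=16.9729 x'=-1.4047 y'=-4.1514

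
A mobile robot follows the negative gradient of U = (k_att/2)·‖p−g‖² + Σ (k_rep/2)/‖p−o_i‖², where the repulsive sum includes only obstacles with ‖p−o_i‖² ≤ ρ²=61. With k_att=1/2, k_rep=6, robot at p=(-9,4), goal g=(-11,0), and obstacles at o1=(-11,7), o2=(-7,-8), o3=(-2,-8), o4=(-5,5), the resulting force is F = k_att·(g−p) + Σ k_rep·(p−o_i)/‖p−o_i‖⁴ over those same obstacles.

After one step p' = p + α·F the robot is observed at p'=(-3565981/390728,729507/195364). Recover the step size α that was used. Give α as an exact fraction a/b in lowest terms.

F_att = 1/2·(g−p) = 1/2·(-2,-4) = (-1.0000,-2.0000)
o1: d²=13 ≤ ρ²=61; F_rep = 6·(2,-3)/13² = (0.0710,-0.1065)
o2: d²=148 > ρ²=61 → inactive
o3: d²=193 > ρ²=61 → inactive
o4: d²=17 ≤ ρ²=61; F_rep = 6·(-4,-1)/17² = (-0.0830,-0.0208)
F = F_att + ΣF_rep = (-1.0120,-2.1273)
Δp = p'−p = (-0.1265,-0.2659); α = Δx/Fx = (-49429/390728) / (-49429/48841) = 1/8
check: Δy/Fy = (-51949/195364) / (-103898/48841) = 1/8 ✓

α = 1/8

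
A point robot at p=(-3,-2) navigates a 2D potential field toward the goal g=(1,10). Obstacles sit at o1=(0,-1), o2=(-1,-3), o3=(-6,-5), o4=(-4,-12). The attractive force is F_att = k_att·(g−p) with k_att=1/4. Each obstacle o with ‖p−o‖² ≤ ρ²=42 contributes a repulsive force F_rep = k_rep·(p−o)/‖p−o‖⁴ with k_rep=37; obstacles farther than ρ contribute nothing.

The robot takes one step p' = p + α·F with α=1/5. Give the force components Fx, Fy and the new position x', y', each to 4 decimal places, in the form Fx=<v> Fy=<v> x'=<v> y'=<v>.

Fx=-2.7274 Fy=4.4526 x'=-3.5455 y'=-1.1095

F_att = 1/4·(g−p) = 1/4·(4,12) = (1.0000,3.0000)
o1: d²=10 ≤ ρ²=42; F_rep = 37·(-3,-1)/10² = (-1.1100,-0.3700)
o2: d²=5 ≤ ρ²=42; F_rep = 37·(-2,1)/5² = (-2.9600,1.4800)
o3: d²=18 ≤ ρ²=42; F_rep = 37·(3,3)/18² = (0.3426,0.3426)
o4: d²=101 > ρ²=42 → inactive
F = F_att + ΣF_rep = (-2.7274,4.4526)
p' = p + 1/5·F = (-3.5455,-1.1095)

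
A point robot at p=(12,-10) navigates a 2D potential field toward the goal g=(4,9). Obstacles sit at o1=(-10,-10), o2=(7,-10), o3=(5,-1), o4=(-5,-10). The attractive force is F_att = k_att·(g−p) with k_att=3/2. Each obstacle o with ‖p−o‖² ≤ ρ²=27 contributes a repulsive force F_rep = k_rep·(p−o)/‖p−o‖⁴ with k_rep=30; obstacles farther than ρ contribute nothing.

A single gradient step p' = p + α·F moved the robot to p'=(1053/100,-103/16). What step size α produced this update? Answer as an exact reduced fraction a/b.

F_att = 3/2·(g−p) = 3/2·(-8,19) = (-12.0000,28.5000)
o1: d²=484 > ρ²=27 → inactive
o2: d²=25 ≤ ρ²=27; F_rep = 30·(5,0)/25² = (0.2400,0.0000)
o3: d²=130 > ρ²=27 → inactive
o4: d²=289 > ρ²=27 → inactive
F = F_att + ΣF_rep = (-11.7600,28.5000)
Δp = p'−p = (-1.4700,3.5625); α = Δx/Fx = (-147/100) / (-294/25) = 1/8
check: Δy/Fy = (57/16) / (57/2) = 1/8 ✓

α = 1/8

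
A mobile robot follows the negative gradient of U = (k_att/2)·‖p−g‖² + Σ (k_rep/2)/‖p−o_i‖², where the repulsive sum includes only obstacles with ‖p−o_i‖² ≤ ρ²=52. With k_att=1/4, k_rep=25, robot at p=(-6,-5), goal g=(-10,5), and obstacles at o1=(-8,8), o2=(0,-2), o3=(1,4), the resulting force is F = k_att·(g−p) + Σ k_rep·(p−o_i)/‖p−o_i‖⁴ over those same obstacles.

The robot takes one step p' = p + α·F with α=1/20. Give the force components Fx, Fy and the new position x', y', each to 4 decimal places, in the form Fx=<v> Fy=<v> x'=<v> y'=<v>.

F_att = 1/4·(g−p) = 1/4·(-4,10) = (-1.0000,2.5000)
o1: d²=173 > ρ²=52 → inactive
o2: d²=45 ≤ ρ²=52; F_rep = 25·(-6,-3)/45² = (-0.0741,-0.0370)
o3: d²=130 > ρ²=52 → inactive
F = F_att + ΣF_rep = (-1.0741,2.4630)
p' = p + 1/20·F = (-6.0537,-4.8769)

Fx=-1.0741 Fy=2.4630 x'=-6.0537 y'=-4.8769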